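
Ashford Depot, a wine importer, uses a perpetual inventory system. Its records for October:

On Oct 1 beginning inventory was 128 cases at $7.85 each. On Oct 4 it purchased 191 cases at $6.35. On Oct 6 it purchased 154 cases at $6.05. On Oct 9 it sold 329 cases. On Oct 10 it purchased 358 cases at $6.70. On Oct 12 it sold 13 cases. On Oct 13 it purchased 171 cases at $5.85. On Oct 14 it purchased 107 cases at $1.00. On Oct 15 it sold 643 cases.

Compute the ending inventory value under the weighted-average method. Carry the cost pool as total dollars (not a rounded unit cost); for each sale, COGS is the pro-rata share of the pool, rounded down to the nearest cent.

Ending inventory = $707.76

After Oct 1: 128 on hand, pool $1,004.80 (≈ $7.8500 each)
After Oct 4: 319 on hand, pool $2,217.65 (≈ $6.9519 each)
After Oct 6: 473 on hand, pool $3,149.35 (≈ $6.6582 each)
Oct 9, sell 329: 329/473 × $3,149.35 → $2,190.56
After Oct 10: 502 on hand, pool $3,357.39 (≈ $6.6880 each)
Oct 12, sell 13: 13/502 × $3,357.39 → $86.94
After Oct 13: 660 on hand, pool $4,270.80 (≈ $6.4709 each)
After Oct 14: 767 on hand, pool $4,377.80 (≈ $5.7077 each)
Oct 15, sell 643: 643/767 × $4,377.80 → $3,670.04
Total COGS = $2,190.56 + $86.94 + $3,670.04 = $5,947.54
Ending inventory (cost pool remaining) = $707.76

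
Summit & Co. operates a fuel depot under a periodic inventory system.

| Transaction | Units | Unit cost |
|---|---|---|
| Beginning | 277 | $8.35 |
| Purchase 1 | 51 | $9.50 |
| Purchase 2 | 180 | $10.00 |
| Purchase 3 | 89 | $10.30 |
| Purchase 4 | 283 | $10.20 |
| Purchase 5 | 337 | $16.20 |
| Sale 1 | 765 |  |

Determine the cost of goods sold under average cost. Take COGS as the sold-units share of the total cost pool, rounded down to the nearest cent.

COGS = $8,712.41

Sale 1, sell 765: 765/1217 × $13,860.15 → $8,712.41
Ending inventory (cost pool remaining) = $5,147.74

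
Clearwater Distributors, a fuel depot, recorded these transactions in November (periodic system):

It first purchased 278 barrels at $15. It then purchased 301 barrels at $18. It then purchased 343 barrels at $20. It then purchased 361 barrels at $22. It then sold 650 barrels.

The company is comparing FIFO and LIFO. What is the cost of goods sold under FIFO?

COGS = $11,008

FIFO COGS: 278 @ $15 + 301 @ $18 + 71 @ $20 = $11,008
LIFO COGS: 361 @ $22 + 289 @ $20 = $13,722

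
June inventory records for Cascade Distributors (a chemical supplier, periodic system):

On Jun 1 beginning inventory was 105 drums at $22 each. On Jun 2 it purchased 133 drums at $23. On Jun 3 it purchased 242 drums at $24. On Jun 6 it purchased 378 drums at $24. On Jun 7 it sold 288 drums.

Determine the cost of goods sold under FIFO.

COGS = $6,569

Jun 7, 288 sold [FIFO — oldest first]: 105 @ $22 + 133 @ $23 + 50 @ $24 = $6,569
Ending inventory: 192 @ $24 + 378 @ $24 = $13,680
Check: goods available $20,249 = COGS $6,569 + ending $13,680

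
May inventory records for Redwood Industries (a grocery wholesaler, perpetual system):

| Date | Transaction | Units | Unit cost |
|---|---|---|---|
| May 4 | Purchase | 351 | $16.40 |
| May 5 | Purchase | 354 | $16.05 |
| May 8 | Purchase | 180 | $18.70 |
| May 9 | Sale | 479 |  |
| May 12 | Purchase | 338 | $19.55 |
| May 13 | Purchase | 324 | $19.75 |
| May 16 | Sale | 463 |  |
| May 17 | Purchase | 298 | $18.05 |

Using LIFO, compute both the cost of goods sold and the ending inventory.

May 9, 479 sold [LIFO — newest first]: 180 @ $18.70 + 299 @ $16.05 = $8,164.95
May 16, 463 sold [LIFO — newest first]: 324 @ $19.75 + 139 @ $19.55 = $9,116.45
Total COGS = $8,164.95 + $9,116.45 = $17,281.40
Ending inventory: 351 @ $16.40 + 55 @ $16.05 + 199 @ $19.55 + 298 @ $18.05 = $15,908.50

COGS = $17,281.40; ending inventory = $15,908.50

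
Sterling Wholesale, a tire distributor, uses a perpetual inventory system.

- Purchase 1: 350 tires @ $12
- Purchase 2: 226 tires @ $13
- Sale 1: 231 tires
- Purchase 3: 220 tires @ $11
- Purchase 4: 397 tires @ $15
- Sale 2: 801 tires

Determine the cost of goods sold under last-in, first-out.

COGS = $13,581

Sale 1 (231) [LIFO — newest first]: 226 @ $13 + 5 @ $12 = $2,998
Sale 2 (801) [LIFO — newest first]: 397 @ $15 + 220 @ $11 + 184 @ $12 = $10,583
Total COGS = $2,998 + $10,583 = $13,581
Ending inventory: 161 @ $12 = $1,932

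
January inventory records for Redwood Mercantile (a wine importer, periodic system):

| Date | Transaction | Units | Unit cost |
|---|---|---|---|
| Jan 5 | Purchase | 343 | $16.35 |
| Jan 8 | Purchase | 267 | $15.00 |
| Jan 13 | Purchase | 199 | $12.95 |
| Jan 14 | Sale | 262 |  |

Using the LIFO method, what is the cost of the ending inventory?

Ending inventory = $8,668.05

Jan 14, 262 sold [LIFO — newest first]: 199 @ $12.95 + 63 @ $15.00 = $3,522.05
Ending inventory: 343 @ $16.35 + 204 @ $15.00 = $8,668.05
Check: goods available $12,190.10 = COGS $3,522.05 + ending $8,668.05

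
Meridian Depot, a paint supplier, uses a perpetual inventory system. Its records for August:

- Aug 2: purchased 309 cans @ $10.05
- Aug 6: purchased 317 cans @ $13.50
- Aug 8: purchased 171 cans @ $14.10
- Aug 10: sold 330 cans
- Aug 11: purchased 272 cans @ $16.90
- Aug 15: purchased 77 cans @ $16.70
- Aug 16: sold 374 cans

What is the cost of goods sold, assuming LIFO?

COGS = $10,777.80

Aug 10, 330 sold [LIFO — newest first]: 171 @ $14.10 + 159 @ $13.50 = $4,557.60
Aug 16, 374 sold [LIFO — newest first]: 77 @ $16.70 + 272 @ $16.90 + 25 @ $13.50 = $6,220.20
Total COGS = $4,557.60 + $6,220.20 = $10,777.80
Ending inventory: 309 @ $10.05 + 133 @ $13.50 = $4,900.95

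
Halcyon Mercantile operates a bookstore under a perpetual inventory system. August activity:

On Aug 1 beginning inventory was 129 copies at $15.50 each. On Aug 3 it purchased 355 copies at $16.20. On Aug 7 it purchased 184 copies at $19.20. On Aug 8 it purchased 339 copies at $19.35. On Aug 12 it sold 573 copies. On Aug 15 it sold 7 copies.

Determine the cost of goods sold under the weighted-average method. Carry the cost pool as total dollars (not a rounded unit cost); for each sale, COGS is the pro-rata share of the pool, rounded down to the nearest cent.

After Aug 1: 129 on hand, pool $1,999.50 (≈ $15.5000 each)
After Aug 3: 484 on hand, pool $7,750.50 (≈ $16.0134 each)
After Aug 7: 668 on hand, pool $11,283.30 (≈ $16.8912 each)
After Aug 8: 1007 on hand, pool $17,842.95 (≈ $17.7189 each)
Aug 12, sell 573: 573/1007 × $17,842.95 → $10,152.93
Aug 15, sell 7: 7/434 × $7,690.02 → $124.03
Total COGS = $10,152.93 + $124.03 = $10,276.96
Ending inventory (cost pool remaining) = $7,565.99
Check: goods available $17,842.95 = COGS $10,276.96 + ending $7,565.99

COGS = $10,276.96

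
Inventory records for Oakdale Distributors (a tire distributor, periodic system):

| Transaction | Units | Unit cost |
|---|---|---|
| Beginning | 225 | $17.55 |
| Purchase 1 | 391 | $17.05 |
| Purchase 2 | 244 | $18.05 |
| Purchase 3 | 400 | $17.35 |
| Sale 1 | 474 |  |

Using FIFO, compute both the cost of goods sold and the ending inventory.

Sale 1 (474) [FIFO — oldest first]: 225 @ $17.55 + 249 @ $17.05 = $8,194.20
Ending inventory: 142 @ $17.05 + 244 @ $18.05 + 400 @ $17.35 = $13,765.30

COGS = $8,194.20; ending inventory = $13,765.30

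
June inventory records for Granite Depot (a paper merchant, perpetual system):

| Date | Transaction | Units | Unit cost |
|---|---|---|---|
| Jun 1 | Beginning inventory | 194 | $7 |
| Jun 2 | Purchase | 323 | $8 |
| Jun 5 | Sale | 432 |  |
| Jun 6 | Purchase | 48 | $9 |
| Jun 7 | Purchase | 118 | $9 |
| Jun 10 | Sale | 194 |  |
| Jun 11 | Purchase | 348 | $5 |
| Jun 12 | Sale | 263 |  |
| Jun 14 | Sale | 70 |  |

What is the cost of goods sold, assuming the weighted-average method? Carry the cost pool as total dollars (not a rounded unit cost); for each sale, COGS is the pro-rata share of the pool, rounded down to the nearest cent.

COGS = $6,780.18

After Jun 1: 194 on hand, pool $1,358.00 (≈ $7.0000 each)
After Jun 2: 517 on hand, pool $3,942.00 (≈ $7.6248 each)
Jun 5, sell 432: 432/517 × $3,942.00 → $3,293.89
After Jun 6: 133 on hand, pool $1,080.11 (≈ $8.1211 each)
After Jun 7: 251 on hand, pool $2,142.11 (≈ $8.5343 each)
Jun 10, sell 194: 194/251 × $2,142.11 → $1,655.65
After Jun 11: 405 on hand, pool $2,226.46 (≈ $5.4974 each)
Jun 12, sell 263: 263/405 × $2,226.46 → $1,445.82
Jun 14, sell 70: 70/142 × $780.64 → $384.82
Total COGS = $3,293.89 + $1,655.65 + $1,445.82 + $384.82 = $6,780.18
Ending inventory (cost pool remaining) = $395.82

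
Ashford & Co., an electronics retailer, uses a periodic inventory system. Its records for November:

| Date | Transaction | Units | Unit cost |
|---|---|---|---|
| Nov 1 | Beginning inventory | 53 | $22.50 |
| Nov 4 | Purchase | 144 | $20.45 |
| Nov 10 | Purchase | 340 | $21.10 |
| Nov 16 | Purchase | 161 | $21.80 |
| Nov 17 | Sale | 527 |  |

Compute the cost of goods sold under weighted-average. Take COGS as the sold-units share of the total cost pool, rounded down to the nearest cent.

Nov 17, sell 527: 527/698 × $14,821.10 → $11,190.14
Ending inventory (cost pool remaining) = $3,630.96

COGS = $11,190.14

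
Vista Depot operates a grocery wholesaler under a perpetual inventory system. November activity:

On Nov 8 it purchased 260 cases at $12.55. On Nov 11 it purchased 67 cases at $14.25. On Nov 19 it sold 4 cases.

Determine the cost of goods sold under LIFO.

Nov 19, 4 sold [LIFO — newest first]: 4 @ $14.25 = $57.00
Ending inventory: 260 @ $12.55 + 63 @ $14.25 = $4,160.75

COGS = $57.00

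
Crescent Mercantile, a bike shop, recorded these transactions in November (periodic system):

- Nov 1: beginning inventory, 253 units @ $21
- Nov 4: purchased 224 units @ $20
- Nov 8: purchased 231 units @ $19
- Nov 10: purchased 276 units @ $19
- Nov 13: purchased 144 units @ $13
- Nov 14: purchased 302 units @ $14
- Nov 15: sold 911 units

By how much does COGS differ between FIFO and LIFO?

FIFO COGS: 253 @ $21 + 224 @ $20 + 231 @ $19 + 203 @ $19 = $18,039
LIFO COGS: 302 @ $14 + 144 @ $13 + 276 @ $19 + 189 @ $19 = $14,935
Difference = |$18,039 − $14,935| = $3,104

$3,104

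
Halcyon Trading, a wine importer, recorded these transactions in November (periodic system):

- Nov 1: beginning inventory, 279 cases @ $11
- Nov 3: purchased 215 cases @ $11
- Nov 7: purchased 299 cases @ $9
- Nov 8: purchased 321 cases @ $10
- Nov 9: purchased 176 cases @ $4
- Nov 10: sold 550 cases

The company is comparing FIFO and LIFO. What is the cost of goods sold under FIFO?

COGS = $5,938

FIFO COGS: 279 @ $11 + 215 @ $11 + 56 @ $9 = $5,938
LIFO COGS: 176 @ $4 + 321 @ $10 + 53 @ $9 = $4,391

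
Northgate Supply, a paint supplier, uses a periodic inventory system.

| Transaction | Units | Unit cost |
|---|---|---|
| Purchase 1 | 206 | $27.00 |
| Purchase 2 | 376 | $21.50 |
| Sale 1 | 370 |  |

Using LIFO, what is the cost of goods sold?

COGS = $7,955.00

Sale 1 (370) [LIFO — newest first]: 370 @ $21.50 = $7,955.00
Ending inventory: 206 @ $27.00 + 6 @ $21.50 = $5,691.00
Check: goods available $13,646.00 = COGS $7,955.00 + ending $5,691.00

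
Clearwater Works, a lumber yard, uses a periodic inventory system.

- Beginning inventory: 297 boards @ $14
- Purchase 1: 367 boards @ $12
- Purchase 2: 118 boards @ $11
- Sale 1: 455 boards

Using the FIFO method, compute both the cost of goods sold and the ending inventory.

Sale 1 (455) [FIFO — oldest first]: 297 @ $14 + 158 @ $12 = $6,054
Ending inventory: 209 @ $12 + 118 @ $11 = $3,806
Check: goods available $9,860 = COGS $6,054 + ending $3,806

COGS = $6,054; ending inventory = $3,806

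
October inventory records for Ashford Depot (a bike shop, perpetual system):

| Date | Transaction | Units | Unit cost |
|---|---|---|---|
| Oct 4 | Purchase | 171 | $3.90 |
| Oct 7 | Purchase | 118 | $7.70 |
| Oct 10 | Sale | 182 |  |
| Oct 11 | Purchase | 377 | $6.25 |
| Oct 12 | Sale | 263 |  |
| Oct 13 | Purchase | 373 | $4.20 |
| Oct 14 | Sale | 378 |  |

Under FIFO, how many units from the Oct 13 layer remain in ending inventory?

Oct 10, 182 sold [FIFO — oldest first]: 171 @ $3.90 + 11 @ $7.70 = $751.60
Oct 12, 263 sold [FIFO — oldest first]: 107 @ $7.70 + 156 @ $6.25 = $1,798.90
Oct 14, 378 sold [FIFO — oldest first]: 221 @ $6.25 + 157 @ $4.20 = $2,040.65
Total COGS = $751.60 + $1,798.90 + $2,040.65 = $4,591.15
Ending inventory: 216 @ $4.20 = $907.20

216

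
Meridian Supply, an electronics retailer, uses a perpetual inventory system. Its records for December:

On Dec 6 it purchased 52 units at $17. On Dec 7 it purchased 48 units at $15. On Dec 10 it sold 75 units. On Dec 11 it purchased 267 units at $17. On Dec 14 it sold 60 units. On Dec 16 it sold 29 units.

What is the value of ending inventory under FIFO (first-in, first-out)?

Ending inventory = $3,451

Dec 10, 75 sold [FIFO — oldest first]: 52 @ $17 + 23 @ $15 = $1,229
Dec 14, 60 sold [FIFO — oldest first]: 25 @ $15 + 35 @ $17 = $970
Dec 16, 29 sold [FIFO — oldest first]: 29 @ $17 = $493
Total COGS = $1,229 + $970 + $493 = $2,692
Ending inventory: 203 @ $17 = $3,451
Check: goods available $6,143 = COGS $2,692 + ending $3,451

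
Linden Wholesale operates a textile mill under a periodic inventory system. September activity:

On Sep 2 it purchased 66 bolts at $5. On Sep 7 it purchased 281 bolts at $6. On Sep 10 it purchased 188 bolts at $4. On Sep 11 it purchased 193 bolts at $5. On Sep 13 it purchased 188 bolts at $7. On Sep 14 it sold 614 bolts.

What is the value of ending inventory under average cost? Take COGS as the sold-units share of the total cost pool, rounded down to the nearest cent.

Ending inventory = $1,664.63

Sep 14, sell 614: 614/916 × $5,049.00 → $3,384.37
Ending inventory (cost pool remaining) = $1,664.63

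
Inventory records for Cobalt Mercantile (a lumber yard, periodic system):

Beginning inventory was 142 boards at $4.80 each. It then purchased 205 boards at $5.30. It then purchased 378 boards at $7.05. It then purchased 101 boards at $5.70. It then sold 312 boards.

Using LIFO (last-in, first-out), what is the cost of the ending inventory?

Ending inventory = $2,945.45

Sale 1 (312) [LIFO — newest first]: 101 @ $5.70 + 211 @ $7.05 = $2,063.25
Ending inventory: 142 @ $4.80 + 205 @ $5.30 + 167 @ $7.05 = $2,945.45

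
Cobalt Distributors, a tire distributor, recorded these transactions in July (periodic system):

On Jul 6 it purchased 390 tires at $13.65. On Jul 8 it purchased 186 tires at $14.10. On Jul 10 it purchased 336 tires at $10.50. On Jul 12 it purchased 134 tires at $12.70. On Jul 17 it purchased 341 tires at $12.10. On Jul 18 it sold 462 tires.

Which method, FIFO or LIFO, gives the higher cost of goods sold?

FIFO

FIFO COGS: 390 @ $13.65 + 72 @ $14.10 = $6,338.70
LIFO COGS: 341 @ $12.10 + 121 @ $12.70 = $5,662.80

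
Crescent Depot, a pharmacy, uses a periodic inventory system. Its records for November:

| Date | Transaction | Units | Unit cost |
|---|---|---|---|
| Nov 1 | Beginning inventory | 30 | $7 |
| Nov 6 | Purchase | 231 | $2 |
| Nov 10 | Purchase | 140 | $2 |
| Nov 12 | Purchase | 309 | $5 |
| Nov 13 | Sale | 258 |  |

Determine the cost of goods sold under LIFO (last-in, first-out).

COGS = $1,290

Nov 13, 258 sold [LIFO — newest first]: 258 @ $5 = $1,290
Ending inventory: 30 @ $7 + 231 @ $2 + 140 @ $2 + 51 @ $5 = $1,207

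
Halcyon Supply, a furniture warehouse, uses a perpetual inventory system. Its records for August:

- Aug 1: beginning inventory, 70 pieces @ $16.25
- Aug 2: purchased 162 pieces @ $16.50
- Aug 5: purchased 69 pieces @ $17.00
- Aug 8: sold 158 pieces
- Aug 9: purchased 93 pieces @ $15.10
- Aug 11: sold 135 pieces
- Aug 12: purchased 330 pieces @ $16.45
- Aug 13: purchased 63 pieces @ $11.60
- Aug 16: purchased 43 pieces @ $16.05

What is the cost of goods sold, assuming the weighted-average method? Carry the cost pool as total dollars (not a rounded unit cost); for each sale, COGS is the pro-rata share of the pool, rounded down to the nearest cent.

After Aug 1: 70 on hand, pool $1,137.50 (≈ $16.2500 each)
After Aug 2: 232 on hand, pool $3,810.50 (≈ $16.4246 each)
After Aug 5: 301 on hand, pool $4,983.50 (≈ $16.5565 each)
Aug 8, sell 158: 158/301 × $4,983.50 → $2,615.92
After Aug 9: 236 on hand, pool $3,771.88 (≈ $15.9825 each)
Aug 11, sell 135: 135/236 × $3,771.88 → $2,157.64
After Aug 12: 431 on hand, pool $7,042.74 (≈ $16.3405 each)
After Aug 13: 494 on hand, pool $7,773.54 (≈ $15.7359 each)
After Aug 16: 537 on hand, pool $8,463.69 (≈ $15.7611 each)
Total COGS = $2,615.92 + $2,157.64 = $4,773.56
Ending inventory (cost pool remaining) = $8,463.69

COGS = $4,773.56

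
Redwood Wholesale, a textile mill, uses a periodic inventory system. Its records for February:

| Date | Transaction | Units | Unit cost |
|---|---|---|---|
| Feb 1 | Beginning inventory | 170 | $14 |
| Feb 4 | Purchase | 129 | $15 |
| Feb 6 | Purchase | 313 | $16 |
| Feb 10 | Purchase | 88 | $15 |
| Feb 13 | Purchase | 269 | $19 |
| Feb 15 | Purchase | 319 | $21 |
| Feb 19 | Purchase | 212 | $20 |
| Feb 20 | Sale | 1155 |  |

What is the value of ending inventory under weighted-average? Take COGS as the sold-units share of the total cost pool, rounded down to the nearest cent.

Ending inventory = $6,139.39

Feb 20, sell 1155: 1155/1500 × $26,693.00 → $20,553.61
Ending inventory (cost pool remaining) = $6,139.39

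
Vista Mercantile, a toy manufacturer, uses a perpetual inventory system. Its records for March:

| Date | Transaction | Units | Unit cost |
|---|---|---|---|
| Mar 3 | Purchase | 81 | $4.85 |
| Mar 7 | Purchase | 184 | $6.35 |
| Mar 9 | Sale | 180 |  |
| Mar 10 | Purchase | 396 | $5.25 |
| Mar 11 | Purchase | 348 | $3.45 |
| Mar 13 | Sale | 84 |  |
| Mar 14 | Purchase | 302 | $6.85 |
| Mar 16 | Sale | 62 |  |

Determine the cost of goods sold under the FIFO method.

COGS = $1,881.50

Mar 9, 180 sold [FIFO — oldest first]: 81 @ $4.85 + 99 @ $6.35 = $1,021.50
Mar 13, 84 sold [FIFO — oldest first]: 84 @ $6.35 = $533.40
Mar 16, 62 sold [FIFO — oldest first]: 1 @ $6.35 + 61 @ $5.25 = $326.60
Total COGS = $1,021.50 + $533.40 + $326.60 = $1,881.50
Ending inventory: 335 @ $5.25 + 348 @ $3.45 + 302 @ $6.85 = $5,028.05
Check: goods available $6,909.55 = COGS $1,881.50 + ending $5,028.05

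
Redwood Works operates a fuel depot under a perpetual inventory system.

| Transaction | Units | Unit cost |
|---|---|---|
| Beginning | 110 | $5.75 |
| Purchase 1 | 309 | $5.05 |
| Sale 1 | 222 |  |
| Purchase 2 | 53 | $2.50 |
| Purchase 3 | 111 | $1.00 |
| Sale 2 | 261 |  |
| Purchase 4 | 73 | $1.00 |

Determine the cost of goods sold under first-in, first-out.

COGS = $2,336.45

Sale 1 (222) [FIFO — oldest first]: 110 @ $5.75 + 112 @ $5.05 = $1,198.10
Sale 2 (261) [FIFO — oldest first]: 197 @ $5.05 + 53 @ $2.50 + 11 @ $1.00 = $1,138.35
Total COGS = $1,198.10 + $1,138.35 = $2,336.45
Ending inventory: 100 @ $1.00 + 73 @ $1.00 = $173.00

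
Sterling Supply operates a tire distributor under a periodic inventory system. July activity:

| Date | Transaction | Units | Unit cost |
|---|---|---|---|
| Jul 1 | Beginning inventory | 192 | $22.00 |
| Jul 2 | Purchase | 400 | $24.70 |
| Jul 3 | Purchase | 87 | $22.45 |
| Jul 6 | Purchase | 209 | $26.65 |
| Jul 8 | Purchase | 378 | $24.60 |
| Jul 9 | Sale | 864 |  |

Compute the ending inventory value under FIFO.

Jul 9, 864 sold [FIFO — oldest first]: 192 @ $22.00 + 400 @ $24.70 + 87 @ $22.45 + 185 @ $26.65 = $20,987.40
Ending inventory: 24 @ $26.65 + 378 @ $24.60 = $9,938.40
Check: goods available $30,925.80 = COGS $20,987.40 + ending $9,938.40

Ending inventory = $9,938.40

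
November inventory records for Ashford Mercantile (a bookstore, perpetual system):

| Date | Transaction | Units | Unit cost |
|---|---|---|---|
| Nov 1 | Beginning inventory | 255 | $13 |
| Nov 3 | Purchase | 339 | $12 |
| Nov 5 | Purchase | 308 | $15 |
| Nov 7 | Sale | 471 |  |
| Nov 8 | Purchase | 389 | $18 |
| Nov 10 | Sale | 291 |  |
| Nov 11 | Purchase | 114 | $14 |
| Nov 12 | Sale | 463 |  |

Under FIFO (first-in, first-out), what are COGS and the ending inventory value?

COGS = $17,817; ending inventory = $2,784

Nov 7, 471 sold [FIFO — oldest first]: 255 @ $13 + 216 @ $12 = $5,907
Nov 10, 291 sold [FIFO — oldest first]: 123 @ $12 + 168 @ $15 = $3,996
Nov 12, 463 sold [FIFO — oldest first]: 140 @ $15 + 323 @ $18 = $7,914
Total COGS = $5,907 + $3,996 + $7,914 = $17,817
Ending inventory: 66 @ $18 + 114 @ $14 = $2,784
Check: goods available $20,601 = COGS $17,817 + ending $2,784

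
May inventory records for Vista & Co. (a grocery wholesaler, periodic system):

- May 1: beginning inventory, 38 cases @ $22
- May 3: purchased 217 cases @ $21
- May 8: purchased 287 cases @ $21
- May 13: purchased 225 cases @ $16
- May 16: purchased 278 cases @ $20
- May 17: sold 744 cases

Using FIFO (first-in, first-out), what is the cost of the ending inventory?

May 17, 744 sold [FIFO — oldest first]: 38 @ $22 + 217 @ $21 + 287 @ $21 + 202 @ $16 = $14,652
Ending inventory: 23 @ $16 + 278 @ $20 = $5,928

Ending inventory = $5,928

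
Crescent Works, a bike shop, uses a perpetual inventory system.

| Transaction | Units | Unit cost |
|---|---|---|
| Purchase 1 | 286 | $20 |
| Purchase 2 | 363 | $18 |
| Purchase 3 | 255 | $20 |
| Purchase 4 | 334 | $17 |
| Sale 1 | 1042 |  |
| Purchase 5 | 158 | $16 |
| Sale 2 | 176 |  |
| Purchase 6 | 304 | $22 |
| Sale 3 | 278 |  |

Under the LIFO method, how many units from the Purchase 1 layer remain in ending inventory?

Sale 1 (1042) [LIFO — newest first]: 334 @ $17 + 255 @ $20 + 363 @ $18 + 90 @ $20 = $19,112
Sale 2 (176) [LIFO — newest first]: 158 @ $16 + 18 @ $20 = $2,888
Sale 3 (278) [LIFO — newest first]: 278 @ $22 = $6,116
Total COGS = $19,112 + $2,888 + $6,116 = $28,116
Ending inventory: 178 @ $20 + 26 @ $22 = $4,132
Check: goods available $32,248 = COGS $28,116 + ending $4,132

178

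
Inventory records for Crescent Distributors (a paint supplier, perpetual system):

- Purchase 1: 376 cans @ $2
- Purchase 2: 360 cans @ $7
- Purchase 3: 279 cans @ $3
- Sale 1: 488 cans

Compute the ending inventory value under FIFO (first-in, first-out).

Ending inventory = $2,573

Sale 1 (488) [FIFO — oldest first]: 376 @ $2 + 112 @ $7 = $1,536
Ending inventory: 248 @ $7 + 279 @ $3 = $2,573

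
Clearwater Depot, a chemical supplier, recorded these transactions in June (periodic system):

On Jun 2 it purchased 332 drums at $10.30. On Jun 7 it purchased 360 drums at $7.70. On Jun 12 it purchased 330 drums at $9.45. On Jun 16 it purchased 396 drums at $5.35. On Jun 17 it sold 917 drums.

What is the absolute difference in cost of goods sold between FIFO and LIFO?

FIFO COGS: 332 @ $10.30 + 360 @ $7.70 + 225 @ $9.45 = $8,317.85
LIFO COGS: 396 @ $5.35 + 330 @ $9.45 + 191 @ $7.70 = $6,707.80
Difference = |$8,317.85 − $6,707.80| = $1,610.05

$1,610.05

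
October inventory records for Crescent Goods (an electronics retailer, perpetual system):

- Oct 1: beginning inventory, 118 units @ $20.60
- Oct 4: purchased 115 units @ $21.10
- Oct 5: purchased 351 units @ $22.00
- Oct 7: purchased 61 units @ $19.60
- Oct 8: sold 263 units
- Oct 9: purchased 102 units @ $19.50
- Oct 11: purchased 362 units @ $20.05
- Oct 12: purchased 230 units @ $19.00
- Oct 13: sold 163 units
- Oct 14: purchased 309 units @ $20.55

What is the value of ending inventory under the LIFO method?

Oct 8, 263 sold [LIFO — newest first]: 61 @ $19.60 + 202 @ $22.00 = $5,639.60
Oct 13, 163 sold [LIFO — newest first]: 163 @ $19.00 = $3,097.00
Total COGS = $5,639.60 + $3,097.00 = $8,736.60
Ending inventory: 118 @ $20.60 + 115 @ $21.10 + 149 @ $22.00 + 102 @ $19.50 + 362 @ $20.05 + 67 @ $19.00 + 309 @ $20.55 = $25,005.35
Check: goods available $33,741.95 = COGS $8,736.60 + ending $25,005.35

Ending inventory = $25,005.35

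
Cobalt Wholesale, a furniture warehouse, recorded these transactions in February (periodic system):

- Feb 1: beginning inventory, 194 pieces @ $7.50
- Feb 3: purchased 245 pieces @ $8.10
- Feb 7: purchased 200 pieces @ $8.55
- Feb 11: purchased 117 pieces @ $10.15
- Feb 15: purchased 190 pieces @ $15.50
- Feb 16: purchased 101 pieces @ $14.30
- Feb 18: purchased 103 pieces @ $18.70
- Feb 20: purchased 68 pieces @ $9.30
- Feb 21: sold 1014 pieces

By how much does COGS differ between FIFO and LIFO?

FIFO COGS: 194 @ $7.50 + 245 @ $8.10 + 200 @ $8.55 + 117 @ $10.15 + 190 @ $15.50 + 68 @ $14.30 = $10,254.45
LIFO COGS: 68 @ $9.30 + 103 @ $18.70 + 101 @ $14.30 + 190 @ $15.50 + 117 @ $10.15 + 200 @ $8.55 + 235 @ $8.10 = $11,748.85
Difference = |$10,254.45 − $11,748.85| = $1,494.40

$1,494.40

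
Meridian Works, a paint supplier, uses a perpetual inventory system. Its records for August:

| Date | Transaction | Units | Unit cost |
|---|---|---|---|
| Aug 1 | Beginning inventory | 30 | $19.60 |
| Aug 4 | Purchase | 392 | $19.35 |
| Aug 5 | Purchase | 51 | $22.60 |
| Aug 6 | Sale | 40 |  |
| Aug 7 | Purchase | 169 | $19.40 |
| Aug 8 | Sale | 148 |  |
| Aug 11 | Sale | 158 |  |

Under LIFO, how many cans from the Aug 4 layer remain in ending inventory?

Aug 6, 40 sold [LIFO — newest first]: 40 @ $22.60 = $904.00
Aug 8, 148 sold [LIFO — newest first]: 148 @ $19.40 = $2,871.20
Aug 11, 158 sold [LIFO — newest first]: 21 @ $19.40 + 11 @ $22.60 + 126 @ $19.35 = $3,094.10
Total COGS = $904.00 + $2,871.20 + $3,094.10 = $6,869.30
Ending inventory: 30 @ $19.60 + 266 @ $19.35 = $5,735.10

266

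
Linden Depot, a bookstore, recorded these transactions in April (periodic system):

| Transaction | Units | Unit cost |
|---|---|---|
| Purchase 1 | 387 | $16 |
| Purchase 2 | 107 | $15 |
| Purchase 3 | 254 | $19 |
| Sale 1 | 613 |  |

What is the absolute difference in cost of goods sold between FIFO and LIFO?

$405

FIFO COGS: 387 @ $16 + 107 @ $15 + 119 @ $19 = $10,058
LIFO COGS: 254 @ $19 + 107 @ $15 + 252 @ $16 = $10,463
Difference = |$10,058 − $10,463| = $405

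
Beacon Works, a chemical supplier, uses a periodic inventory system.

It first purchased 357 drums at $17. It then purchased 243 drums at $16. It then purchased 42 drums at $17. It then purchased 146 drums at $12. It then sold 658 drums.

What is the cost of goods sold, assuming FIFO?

Sale 1 (658) [FIFO — oldest first]: 357 @ $17 + 243 @ $16 + 42 @ $17 + 16 @ $12 = $10,863
Ending inventory: 130 @ $12 = $1,560

COGS = $10,863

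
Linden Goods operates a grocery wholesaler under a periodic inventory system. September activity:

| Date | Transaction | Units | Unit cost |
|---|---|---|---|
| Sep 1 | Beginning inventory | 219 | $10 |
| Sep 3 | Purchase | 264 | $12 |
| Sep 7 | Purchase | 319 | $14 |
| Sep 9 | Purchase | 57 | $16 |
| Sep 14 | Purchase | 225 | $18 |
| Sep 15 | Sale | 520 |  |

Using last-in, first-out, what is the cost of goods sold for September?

COGS = $8,294

Sep 15, 520 sold [LIFO — newest first]: 225 @ $18 + 57 @ $16 + 238 @ $14 = $8,294
Ending inventory: 219 @ $10 + 264 @ $12 + 81 @ $14 = $6,492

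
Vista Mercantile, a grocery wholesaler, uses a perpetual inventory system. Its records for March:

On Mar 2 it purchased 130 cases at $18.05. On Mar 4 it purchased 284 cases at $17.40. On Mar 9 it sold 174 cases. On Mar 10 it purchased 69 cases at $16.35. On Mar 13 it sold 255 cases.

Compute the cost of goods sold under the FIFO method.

Mar 9, 174 sold [FIFO — oldest first]: 130 @ $18.05 + 44 @ $17.40 = $3,112.10
Mar 13, 255 sold [FIFO — oldest first]: 240 @ $17.40 + 15 @ $16.35 = $4,421.25
Total COGS = $3,112.10 + $4,421.25 = $7,533.35
Ending inventory: 54 @ $16.35 = $882.90

COGS = $7,533.35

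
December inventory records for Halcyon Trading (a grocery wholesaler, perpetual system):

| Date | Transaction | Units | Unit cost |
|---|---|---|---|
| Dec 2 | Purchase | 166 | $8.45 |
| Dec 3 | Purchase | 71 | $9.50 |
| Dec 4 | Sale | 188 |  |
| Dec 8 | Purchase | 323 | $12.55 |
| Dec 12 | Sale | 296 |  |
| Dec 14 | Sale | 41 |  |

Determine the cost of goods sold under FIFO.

COGS = $5,691.60

Dec 4, 188 sold [FIFO — oldest first]: 166 @ $8.45 + 22 @ $9.50 = $1,611.70
Dec 12, 296 sold [FIFO — oldest first]: 49 @ $9.50 + 247 @ $12.55 = $3,565.35
Dec 14, 41 sold [FIFO — oldest first]: 41 @ $12.55 = $514.55
Total COGS = $1,611.70 + $3,565.35 + $514.55 = $5,691.60
Ending inventory: 35 @ $12.55 = $439.25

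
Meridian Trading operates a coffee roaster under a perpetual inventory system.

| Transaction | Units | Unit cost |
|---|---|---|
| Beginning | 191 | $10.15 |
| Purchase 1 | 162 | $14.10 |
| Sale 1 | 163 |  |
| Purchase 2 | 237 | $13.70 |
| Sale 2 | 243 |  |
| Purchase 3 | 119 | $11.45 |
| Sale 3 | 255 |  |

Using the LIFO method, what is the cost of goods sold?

Sale 1 (163) [LIFO — newest first]: 162 @ $14.10 + 1 @ $10.15 = $2,294.35
Sale 2 (243) [LIFO — newest first]: 237 @ $13.70 + 6 @ $10.15 = $3,307.80
Sale 3 (255) [LIFO — newest first]: 119 @ $11.45 + 136 @ $10.15 = $2,742.95
Total COGS = $2,294.35 + $3,307.80 + $2,742.95 = $8,345.10
Ending inventory: 48 @ $10.15 = $487.20
Check: goods available $8,832.30 = COGS $8,345.10 + ending $487.20

COGS = $8,345.10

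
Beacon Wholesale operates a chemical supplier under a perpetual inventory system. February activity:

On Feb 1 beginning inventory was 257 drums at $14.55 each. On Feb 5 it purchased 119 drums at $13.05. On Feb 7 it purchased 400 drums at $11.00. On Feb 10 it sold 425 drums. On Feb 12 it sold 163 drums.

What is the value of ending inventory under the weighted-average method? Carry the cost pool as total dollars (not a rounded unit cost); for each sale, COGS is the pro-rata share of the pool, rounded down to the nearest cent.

After Feb 1: 257 on hand, pool $3,739.35 (≈ $14.5500 each)
After Feb 5: 376 on hand, pool $5,292.30 (≈ $14.0753 each)
After Feb 7: 776 on hand, pool $9,692.30 (≈ $12.4901 each)
Feb 10, sell 425: 425/776 × $9,692.30 → $5,308.28
Feb 12, sell 163: 163/351 × $4,384.02 → $2,035.88
Total COGS = $5,308.28 + $2,035.88 = $7,344.16
Ending inventory (cost pool remaining) = $2,348.14

Ending inventory = $2,348.14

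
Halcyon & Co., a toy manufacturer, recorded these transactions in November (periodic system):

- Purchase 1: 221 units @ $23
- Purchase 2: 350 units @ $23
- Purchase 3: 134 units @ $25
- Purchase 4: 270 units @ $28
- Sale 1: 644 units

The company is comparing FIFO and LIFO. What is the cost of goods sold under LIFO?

FIFO COGS: 221 @ $23 + 350 @ $23 + 73 @ $25 = $14,958
LIFO COGS: 270 @ $28 + 134 @ $25 + 240 @ $23 = $16,430

COGS = $16,430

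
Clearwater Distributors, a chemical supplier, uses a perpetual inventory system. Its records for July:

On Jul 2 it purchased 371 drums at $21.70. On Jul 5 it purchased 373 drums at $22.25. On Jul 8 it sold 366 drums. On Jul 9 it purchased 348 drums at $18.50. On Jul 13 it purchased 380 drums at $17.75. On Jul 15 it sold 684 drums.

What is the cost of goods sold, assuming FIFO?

Jul 8, 366 sold [FIFO — oldest first]: 366 @ $21.70 = $7,942.20
Jul 15, 684 sold [FIFO — oldest first]: 5 @ $21.70 + 373 @ $22.25 + 306 @ $18.50 = $14,068.75
Total COGS = $7,942.20 + $14,068.75 = $22,010.95
Ending inventory: 42 @ $18.50 + 380 @ $17.75 = $7,522.00
Check: goods available $29,532.95 = COGS $22,010.95 + ending $7,522.00

COGS = $22,010.95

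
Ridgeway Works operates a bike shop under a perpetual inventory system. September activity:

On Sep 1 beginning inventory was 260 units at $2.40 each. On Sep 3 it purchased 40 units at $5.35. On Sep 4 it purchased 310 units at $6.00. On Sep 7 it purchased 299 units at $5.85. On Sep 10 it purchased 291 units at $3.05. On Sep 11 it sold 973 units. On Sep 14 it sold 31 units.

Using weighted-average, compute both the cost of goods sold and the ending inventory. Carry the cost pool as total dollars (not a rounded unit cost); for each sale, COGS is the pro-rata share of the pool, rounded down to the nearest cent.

COGS = $4,463.36; ending inventory = $871.34

After Sep 1: 260 on hand, pool $624.00 (≈ $2.4000 each)
After Sep 3: 300 on hand, pool $838.00 (≈ $2.7933 each)
After Sep 4: 610 on hand, pool $2,698.00 (≈ $4.4230 each)
After Sep 7: 909 on hand, pool $4,447.15 (≈ $4.8924 each)
After Sep 10: 1200 on hand, pool $5,334.70 (≈ $4.4456 each)
Sep 11, sell 973: 973/1200 × $5,334.70 → $4,325.55
Sep 14, sell 31: 31/227 × $1,009.15 → $137.81
Total COGS = $4,325.55 + $137.81 = $4,463.36
Ending inventory (cost pool remaining) = $871.34
Check: goods available $5,334.70 = COGS $4,463.36 + ending $871.34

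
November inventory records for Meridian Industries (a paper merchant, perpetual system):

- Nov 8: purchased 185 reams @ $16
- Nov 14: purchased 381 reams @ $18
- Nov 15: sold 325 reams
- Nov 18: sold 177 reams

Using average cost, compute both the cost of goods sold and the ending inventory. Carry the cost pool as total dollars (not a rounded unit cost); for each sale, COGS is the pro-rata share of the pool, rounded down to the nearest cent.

After Nov 8: 185 on hand, pool $2,960.00 (≈ $16.0000 each)
After Nov 14: 566 on hand, pool $9,818.00 (≈ $17.3463 each)
Nov 15, sell 325: 325/566 × $9,818.00 → $5,637.54
Nov 18, sell 177: 177/241 × $4,180.46 → $3,070.29
Total COGS = $5,637.54 + $3,070.29 = $8,707.83
Ending inventory (cost pool remaining) = $1,110.17
Check: goods available $9,818.00 = COGS $8,707.83 + ending $1,110.17

COGS = $8,707.83; ending inventory = $1,110.17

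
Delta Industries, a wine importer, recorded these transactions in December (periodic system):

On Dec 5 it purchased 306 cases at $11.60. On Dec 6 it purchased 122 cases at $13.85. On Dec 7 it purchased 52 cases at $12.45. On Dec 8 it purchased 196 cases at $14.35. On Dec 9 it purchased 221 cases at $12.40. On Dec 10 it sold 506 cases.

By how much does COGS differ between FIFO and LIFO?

$453.05

FIFO COGS: 306 @ $11.60 + 122 @ $13.85 + 52 @ $12.45 + 26 @ $14.35 = $6,259.80
LIFO COGS: 221 @ $12.40 + 196 @ $14.35 + 52 @ $12.45 + 37 @ $13.85 = $6,712.85
Difference = |$6,259.80 − $6,712.85| = $453.05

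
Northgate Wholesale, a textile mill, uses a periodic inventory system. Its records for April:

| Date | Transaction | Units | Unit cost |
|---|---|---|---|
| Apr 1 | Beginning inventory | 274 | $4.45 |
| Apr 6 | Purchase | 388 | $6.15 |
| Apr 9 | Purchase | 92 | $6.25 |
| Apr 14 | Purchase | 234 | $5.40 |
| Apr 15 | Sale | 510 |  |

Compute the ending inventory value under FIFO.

Ending inventory = $2,773.40

Apr 15, 510 sold [FIFO — oldest first]: 274 @ $4.45 + 236 @ $6.15 = $2,670.70
Ending inventory: 152 @ $6.15 + 92 @ $6.25 + 234 @ $5.40 = $2,773.40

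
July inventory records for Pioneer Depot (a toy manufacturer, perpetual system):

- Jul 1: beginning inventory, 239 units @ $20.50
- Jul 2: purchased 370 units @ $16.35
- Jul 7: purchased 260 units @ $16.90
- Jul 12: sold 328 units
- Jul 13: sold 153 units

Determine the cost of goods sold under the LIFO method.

COGS = $8,007.35

Jul 12, 328 sold [LIFO — newest first]: 260 @ $16.90 + 68 @ $16.35 = $5,505.80
Jul 13, 153 sold [LIFO — newest first]: 153 @ $16.35 = $2,501.55
Total COGS = $5,505.80 + $2,501.55 = $8,007.35
Ending inventory: 239 @ $20.50 + 149 @ $16.35 = $7,335.65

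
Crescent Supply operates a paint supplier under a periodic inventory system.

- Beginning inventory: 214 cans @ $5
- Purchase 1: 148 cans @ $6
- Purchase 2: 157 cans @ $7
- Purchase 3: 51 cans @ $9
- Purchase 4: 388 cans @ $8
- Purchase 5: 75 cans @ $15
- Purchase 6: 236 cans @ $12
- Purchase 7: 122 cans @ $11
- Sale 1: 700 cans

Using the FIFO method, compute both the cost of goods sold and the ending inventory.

COGS = $4,556; ending inventory = $7,363

Sale 1 (700) [FIFO — oldest first]: 214 @ $5 + 148 @ $6 + 157 @ $7 + 51 @ $9 + 130 @ $8 = $4,556
Ending inventory: 258 @ $8 + 75 @ $15 + 236 @ $12 + 122 @ $11 = $7,363
Check: goods available $11,919 = COGS $4,556 + ending $7,363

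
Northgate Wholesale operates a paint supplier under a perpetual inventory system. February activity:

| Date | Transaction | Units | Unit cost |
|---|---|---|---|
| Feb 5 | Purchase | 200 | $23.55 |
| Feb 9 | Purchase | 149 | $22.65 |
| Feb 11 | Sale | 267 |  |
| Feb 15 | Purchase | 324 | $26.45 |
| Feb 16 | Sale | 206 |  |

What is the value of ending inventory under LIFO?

Feb 11, 267 sold [LIFO — newest first]: 149 @ $22.65 + 118 @ $23.55 = $6,153.75
Feb 16, 206 sold [LIFO — newest first]: 206 @ $26.45 = $5,448.70
Total COGS = $6,153.75 + $5,448.70 = $11,602.45
Ending inventory: 82 @ $23.55 + 118 @ $26.45 = $5,052.20
Check: goods available $16,654.65 = COGS $11,602.45 + ending $5,052.20

Ending inventory = $5,052.20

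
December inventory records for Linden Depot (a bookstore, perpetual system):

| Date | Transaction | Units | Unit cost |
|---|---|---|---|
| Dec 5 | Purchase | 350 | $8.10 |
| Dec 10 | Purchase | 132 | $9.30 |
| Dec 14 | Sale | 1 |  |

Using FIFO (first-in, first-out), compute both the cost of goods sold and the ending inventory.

Dec 14, 1 sold [FIFO — oldest first]: 1 @ $8.10 = $8.10
Ending inventory: 349 @ $8.10 + 132 @ $9.30 = $4,054.50

COGS = $8.10; ending inventory = $4,054.50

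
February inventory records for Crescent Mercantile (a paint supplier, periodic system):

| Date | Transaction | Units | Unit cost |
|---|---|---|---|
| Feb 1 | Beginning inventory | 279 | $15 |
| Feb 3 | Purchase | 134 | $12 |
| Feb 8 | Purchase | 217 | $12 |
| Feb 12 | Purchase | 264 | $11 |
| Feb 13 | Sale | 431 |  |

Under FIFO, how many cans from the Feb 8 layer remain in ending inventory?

Feb 13, 431 sold [FIFO — oldest first]: 279 @ $15 + 134 @ $12 + 18 @ $12 = $6,009
Ending inventory: 199 @ $12 + 264 @ $11 = $5,292
Check: goods available $11,301 = COGS $6,009 + ending $5,292

199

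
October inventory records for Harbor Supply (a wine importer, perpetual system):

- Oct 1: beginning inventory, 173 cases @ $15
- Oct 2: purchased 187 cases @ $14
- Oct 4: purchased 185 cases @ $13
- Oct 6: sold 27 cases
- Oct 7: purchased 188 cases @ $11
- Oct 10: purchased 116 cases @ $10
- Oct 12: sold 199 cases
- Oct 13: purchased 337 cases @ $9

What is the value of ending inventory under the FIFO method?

Ending inventory = $10,542

Oct 6, 27 sold [FIFO — oldest first]: 27 @ $15 = $405
Oct 12, 199 sold [FIFO — oldest first]: 146 @ $15 + 53 @ $14 = $2,932
Total COGS = $405 + $2,932 = $3,337
Ending inventory: 134 @ $14 + 185 @ $13 + 188 @ $11 + 116 @ $10 + 337 @ $9 = $10,542
Check: goods available $13,879 = COGS $3,337 + ending $10,542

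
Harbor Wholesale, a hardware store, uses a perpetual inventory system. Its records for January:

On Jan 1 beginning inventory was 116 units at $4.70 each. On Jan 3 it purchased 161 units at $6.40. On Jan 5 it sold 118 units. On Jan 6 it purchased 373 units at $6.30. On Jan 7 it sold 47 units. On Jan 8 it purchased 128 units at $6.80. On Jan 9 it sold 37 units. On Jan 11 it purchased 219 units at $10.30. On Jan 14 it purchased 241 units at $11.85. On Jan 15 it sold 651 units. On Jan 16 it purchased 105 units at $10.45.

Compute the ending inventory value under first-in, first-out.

Ending inventory = $5,436.30

Jan 5, 118 sold [FIFO — oldest first]: 116 @ $4.70 + 2 @ $6.40 = $558.00
Jan 7, 47 sold [FIFO — oldest first]: 47 @ $6.40 = $300.80
Jan 9, 37 sold [FIFO — oldest first]: 37 @ $6.40 = $236.80
Jan 15, 651 sold [FIFO — oldest first]: 75 @ $6.40 + 373 @ $6.30 + 128 @ $6.80 + 75 @ $10.30 = $4,472.80
Total COGS = $558.00 + $300.80 + $236.80 + $4,472.80 = $5,568.40
Ending inventory: 144 @ $10.30 + 241 @ $11.85 + 105 @ $10.45 = $5,436.30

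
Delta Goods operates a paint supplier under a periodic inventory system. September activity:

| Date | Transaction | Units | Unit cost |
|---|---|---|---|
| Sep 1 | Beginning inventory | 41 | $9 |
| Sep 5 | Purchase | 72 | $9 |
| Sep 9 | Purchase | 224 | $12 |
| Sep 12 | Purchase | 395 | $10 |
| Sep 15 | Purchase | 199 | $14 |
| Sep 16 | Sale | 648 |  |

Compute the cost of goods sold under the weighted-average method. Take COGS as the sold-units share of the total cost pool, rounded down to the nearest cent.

COGS = $7,267.20

Sep 16, sell 648: 648/931 × $10,441.00 → $7,267.20
Ending inventory (cost pool remaining) = $3,173.80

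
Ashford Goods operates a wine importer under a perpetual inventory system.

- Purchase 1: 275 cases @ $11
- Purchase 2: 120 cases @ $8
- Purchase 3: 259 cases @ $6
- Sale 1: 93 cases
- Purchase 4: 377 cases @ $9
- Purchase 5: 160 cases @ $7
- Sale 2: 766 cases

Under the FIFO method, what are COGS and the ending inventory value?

Sale 1 (93) [FIFO — oldest first]: 93 @ $11 = $1,023
Sale 2 (766) [FIFO — oldest first]: 182 @ $11 + 120 @ $8 + 259 @ $6 + 205 @ $9 = $6,361
Total COGS = $1,023 + $6,361 = $7,384
Ending inventory: 172 @ $9 + 160 @ $7 = $2,668

COGS = $7,384; ending inventory = $2,668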